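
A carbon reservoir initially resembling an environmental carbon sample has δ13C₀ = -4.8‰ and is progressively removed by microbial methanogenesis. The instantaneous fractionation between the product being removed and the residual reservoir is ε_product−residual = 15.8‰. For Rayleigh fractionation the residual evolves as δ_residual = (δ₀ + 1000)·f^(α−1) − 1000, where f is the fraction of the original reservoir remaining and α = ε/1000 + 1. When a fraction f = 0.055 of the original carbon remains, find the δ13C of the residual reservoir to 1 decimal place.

Rayleigh residual: δ_res = (δ₀ + 1000)·f^(α−1) − 1000
α = ε/1000 + 1 = 1.01580, so α − 1 = 0.01580
f^(α−1) = 0.055^(0.01580) = 0.955208
δ_res = (-4.8 + 1000) × 0.955208 − 1000 = 950.623 − 1000 = -49.38‰

-49.4‰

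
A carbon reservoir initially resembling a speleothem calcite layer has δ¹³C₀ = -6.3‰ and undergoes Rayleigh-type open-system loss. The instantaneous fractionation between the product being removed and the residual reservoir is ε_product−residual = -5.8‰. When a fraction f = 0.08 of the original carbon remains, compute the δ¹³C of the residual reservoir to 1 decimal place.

Rayleigh residual: δ_res = (δ₀ + 1000)·f^(α−1) − 1000
α = ε/1000 + 1 = 0.99420, so α − 1 = -0.00580
f^(α−1) = 0.08^(-0.00580) = 1.014757
δ_res = (-6.3 + 1000) × 1.014757 − 1000 = 1008.364 − 1000 = 8.36‰

8.4‰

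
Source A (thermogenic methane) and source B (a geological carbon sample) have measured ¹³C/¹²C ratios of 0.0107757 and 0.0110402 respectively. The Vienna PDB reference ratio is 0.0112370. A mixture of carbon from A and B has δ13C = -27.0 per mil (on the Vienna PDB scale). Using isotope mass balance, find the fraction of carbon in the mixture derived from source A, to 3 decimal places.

δ_A = (0.0107757/0.0112370 − 1)×1000 = (0.958948 − 1)×1000 = -41.052 per mil
δ_B = (0.0110402/0.0112370 − 1)×1000 = (0.982486 − 1)×1000 = -17.514 per mil
f_A = (δ_mix − δ_B)/(δ_A − δ_B) = (-27.0 − (-17.514))/(-41.052 − (-17.514))
f_A = -9.486 / -23.538 = 0.4030

0.403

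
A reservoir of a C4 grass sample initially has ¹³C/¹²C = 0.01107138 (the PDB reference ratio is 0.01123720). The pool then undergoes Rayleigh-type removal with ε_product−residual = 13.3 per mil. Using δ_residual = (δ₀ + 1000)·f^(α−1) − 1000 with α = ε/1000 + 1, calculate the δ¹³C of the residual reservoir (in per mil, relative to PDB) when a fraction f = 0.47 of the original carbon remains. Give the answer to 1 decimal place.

-24.6 per mil

δ₀ = (0.01107138/0.01123720 − 1)×1000 = (0.985244 − 1)×1000 = -14.756 per mil
α − 1 = ε/1000 = 0.0133
f^(α−1) = 0.47^(0.0133) = 0.990008
δ_res = (-14.756 + 1000) × 0.990008 − 1000 = 975.400 − 1000 = -24.60 per mil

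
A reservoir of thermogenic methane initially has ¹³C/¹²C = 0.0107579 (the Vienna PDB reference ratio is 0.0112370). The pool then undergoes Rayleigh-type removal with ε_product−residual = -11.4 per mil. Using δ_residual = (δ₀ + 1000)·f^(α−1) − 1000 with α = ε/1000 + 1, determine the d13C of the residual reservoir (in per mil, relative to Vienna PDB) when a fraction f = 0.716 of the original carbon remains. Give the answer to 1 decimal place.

δ₀ = (0.0107579/0.0112370 − 1)×1000 = (0.957364 − 1)×1000 = -42.636 per mil
α − 1 = ε/1000 = -0.0114
f^(α−1) = 0.716^(-0.0114) = 1.003816
δ_res = (-42.636 + 1000) × 1.003816 − 1000 = 961.017 − 1000 = -38.98 per mil

-39.0 per mil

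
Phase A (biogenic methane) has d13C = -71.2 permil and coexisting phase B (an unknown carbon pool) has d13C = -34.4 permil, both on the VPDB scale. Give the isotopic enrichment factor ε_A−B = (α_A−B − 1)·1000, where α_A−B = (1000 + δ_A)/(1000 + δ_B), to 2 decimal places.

-38.11 permil

α_A−B = (1000 + -71.2) / (1000 + -34.4) = 928.8 / 965.6 = 0.961889
ε_A−B = (0.961889 − 1) × 1000 = -38.111 permil
(The approximation ε ≈ δ_A − δ_B would give -36.8 permil.)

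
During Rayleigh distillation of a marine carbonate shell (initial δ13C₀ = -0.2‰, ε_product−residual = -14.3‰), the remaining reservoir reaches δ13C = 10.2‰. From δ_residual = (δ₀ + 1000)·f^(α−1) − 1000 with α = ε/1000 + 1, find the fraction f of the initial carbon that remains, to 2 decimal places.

0.48

α − 1 = ε/1000 = -0.0143
(δ_res + 1000)/(δ₀ + 1000) = (10.2 + 1000)/(-0.2 + 1000) = 1010.2/999.8 = 1.010402
f = 1.010402^(1/-0.0143) = exp(ln(1.010402)/-0.0143) = exp(0.01035/-0.0143)
f = exp(-0.7237) = 0.4850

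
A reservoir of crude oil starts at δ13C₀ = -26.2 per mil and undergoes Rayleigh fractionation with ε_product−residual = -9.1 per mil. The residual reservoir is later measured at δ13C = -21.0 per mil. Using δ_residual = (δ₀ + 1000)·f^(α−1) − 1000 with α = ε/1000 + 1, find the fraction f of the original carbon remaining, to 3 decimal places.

0.557

α − 1 = ε/1000 = -0.0091
(δ_res + 1000)/(δ₀ + 1000) = (-21.0 + 1000)/(-26.2 + 1000) = 979.0/973.8 = 1.005340
f = 1.005340^(1/-0.0091) = exp(ln(1.005340)/-0.0091) = exp(0.00533/-0.0091)
f = exp(-0.5852) = 0.5570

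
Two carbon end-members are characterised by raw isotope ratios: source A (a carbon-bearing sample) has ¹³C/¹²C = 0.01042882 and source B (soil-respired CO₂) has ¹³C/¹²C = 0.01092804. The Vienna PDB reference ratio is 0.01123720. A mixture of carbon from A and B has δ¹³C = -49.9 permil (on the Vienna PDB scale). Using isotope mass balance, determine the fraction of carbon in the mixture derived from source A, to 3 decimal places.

δ_A = (0.01042882/0.01123720 − 1)×1000 = (0.928062 − 1)×1000 = -71.938 permil
δ_B = (0.01092804/0.01123720 − 1)×1000 = (0.972488 − 1)×1000 = -27.512 permil
f_A = (δ_mix − δ_B)/(δ_A − δ_B) = (-49.9 − (-27.512))/(-71.938 − (-27.512))
f_A = -22.388 / -44.426 = 0.5039

0.504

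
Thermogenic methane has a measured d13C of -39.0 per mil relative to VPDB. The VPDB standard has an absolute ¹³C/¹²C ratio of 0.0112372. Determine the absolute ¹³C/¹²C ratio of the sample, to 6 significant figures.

R_sample = R_standard × (d13C/1000 + 1)
R_sample = 0.0112372 × (-39.0/1000 + 1) = 0.0112372 × 0.961000
R_sample = 0.0107989

0.0107989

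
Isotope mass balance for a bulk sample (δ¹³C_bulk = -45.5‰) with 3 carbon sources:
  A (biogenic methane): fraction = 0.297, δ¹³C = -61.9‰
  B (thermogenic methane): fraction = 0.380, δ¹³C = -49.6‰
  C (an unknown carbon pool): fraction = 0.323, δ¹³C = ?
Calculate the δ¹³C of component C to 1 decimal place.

Isotope mass balance: δ_bulk = Σ fᵢ·δᵢ.
-45.5 = 0.297×(-61.9) + 0.380×(-49.6) + 0.323×δ_C
0.323·δ_C = -45.5 − (-37.232) = -8.268
δ_C = -8.268 / 0.323 = -25.60‰

-25.6‰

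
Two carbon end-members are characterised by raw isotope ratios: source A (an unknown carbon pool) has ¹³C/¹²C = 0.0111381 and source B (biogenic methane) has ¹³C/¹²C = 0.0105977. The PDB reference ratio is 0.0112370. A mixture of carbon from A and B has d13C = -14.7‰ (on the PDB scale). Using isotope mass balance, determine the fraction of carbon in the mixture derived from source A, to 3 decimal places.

δ_A = (0.0111381/0.0112370 − 1)×1000 = (0.991199 − 1)×1000 = -8.801‰
δ_B = (0.0105977/0.0112370 − 1)×1000 = (0.943108 − 1)×1000 = -56.892‰
f_A = (δ_mix − δ_B)/(δ_A − δ_B) = (-14.7 − (-56.892))/(-8.801 − (-56.892))
f_A = 42.192 / 48.091 = 0.8773

0.877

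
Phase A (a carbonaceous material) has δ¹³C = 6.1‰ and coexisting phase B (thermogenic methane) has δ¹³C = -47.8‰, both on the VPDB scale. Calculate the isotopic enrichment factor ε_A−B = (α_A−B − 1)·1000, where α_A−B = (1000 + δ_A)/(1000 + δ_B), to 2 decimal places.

α_A−B = (1000 + 6.1) / (1000 + -47.8) = 1006.1 / 952.2 = 1.056606
ε_A−B = (1.056606 − 1) × 1000 = 56.606‰
(The approximation ε ≈ δ_A − δ_B would give 53.9‰.)

56.61‰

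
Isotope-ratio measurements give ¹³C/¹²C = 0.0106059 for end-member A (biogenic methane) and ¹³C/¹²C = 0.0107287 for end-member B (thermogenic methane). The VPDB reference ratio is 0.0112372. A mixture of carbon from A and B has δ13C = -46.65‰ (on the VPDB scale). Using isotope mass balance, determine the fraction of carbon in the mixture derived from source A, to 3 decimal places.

0.128

δ_A = (0.0106059/0.0112372 − 1)×1000 = (0.943821 − 1)×1000 = -56.179‰
δ_B = (0.0107287/0.0112372 − 1)×1000 = (0.954749 − 1)×1000 = -45.251‰
f_A = (δ_mix − δ_B)/(δ_A − δ_B) = (-46.65 − (-45.251))/(-56.179 − (-45.251))
f_A = -1.399 / -10.928 = 0.1280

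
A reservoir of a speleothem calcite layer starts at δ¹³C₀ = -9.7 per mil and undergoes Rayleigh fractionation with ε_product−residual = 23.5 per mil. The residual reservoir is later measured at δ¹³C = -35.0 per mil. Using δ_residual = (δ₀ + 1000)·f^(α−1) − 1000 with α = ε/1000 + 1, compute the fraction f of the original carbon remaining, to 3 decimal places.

α − 1 = ε/1000 = 0.0235
(δ_res + 1000)/(δ₀ + 1000) = (-35.0 + 1000)/(-9.7 + 1000) = 965.0/990.3 = 0.974452
f = 0.974452^(1/0.0235) = exp(ln(0.974452)/0.0235) = exp(-0.02588/0.0235)
f = exp(-1.1013) = 0.3324

0.332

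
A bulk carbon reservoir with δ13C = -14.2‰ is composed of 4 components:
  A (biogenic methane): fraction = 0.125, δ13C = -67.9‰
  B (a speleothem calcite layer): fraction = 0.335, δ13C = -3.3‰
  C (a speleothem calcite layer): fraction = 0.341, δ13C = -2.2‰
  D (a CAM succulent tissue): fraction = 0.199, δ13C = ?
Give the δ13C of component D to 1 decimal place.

-19.4‰

Isotope mass balance: δ_bulk = Σ fᵢ·δᵢ.
-14.2 = 0.125×(-67.9) + 0.335×(-3.3) + 0.341×(-2.2) + 0.199×δ_D
0.199·δ_D = -14.2 − (-10.343) = -3.857
δ_D = -3.857 / 0.199 = -19.38‰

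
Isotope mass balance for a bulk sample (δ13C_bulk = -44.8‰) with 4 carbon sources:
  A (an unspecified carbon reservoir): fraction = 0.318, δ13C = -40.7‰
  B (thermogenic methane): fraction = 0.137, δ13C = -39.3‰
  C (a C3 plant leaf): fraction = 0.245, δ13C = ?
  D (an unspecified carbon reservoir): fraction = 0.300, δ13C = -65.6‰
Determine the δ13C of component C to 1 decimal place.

Isotope mass balance: δ_bulk = Σ fᵢ·δᵢ.
-44.8 = 0.318×(-40.7) + 0.137×(-39.3) + 0.245×δ_C + 0.300×(-65.6)
0.245·δ_C = -44.8 − (-38.007) = -6.793
δ_C = -6.793 / 0.245 = -27.73‰

-27.7‰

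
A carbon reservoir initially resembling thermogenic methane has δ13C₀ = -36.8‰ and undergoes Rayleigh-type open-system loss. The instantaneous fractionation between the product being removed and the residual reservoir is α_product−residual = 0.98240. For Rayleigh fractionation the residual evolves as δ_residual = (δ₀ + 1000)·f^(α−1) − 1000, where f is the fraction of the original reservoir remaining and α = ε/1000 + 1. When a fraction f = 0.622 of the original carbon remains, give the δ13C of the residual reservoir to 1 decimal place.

-28.7‰

Rayleigh residual: δ_res = (δ₀ + 1000)·f^(α−1) − 1000
α − 1 = -0.01760
f^(α−1) = 0.622^(-0.01760) = 1.008392
δ_res = (-36.8 + 1000) × 1.008392 − 1000 = 971.283 − 1000 = -28.72‰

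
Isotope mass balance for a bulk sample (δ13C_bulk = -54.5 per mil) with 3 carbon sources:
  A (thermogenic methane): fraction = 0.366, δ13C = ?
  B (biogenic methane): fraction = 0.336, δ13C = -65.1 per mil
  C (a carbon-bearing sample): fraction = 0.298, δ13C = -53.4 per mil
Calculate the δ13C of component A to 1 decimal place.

-45.7 per mil

Isotope mass balance: δ_bulk = Σ fᵢ·δᵢ.
-54.5 = 0.366×δ_A + 0.336×(-65.1) + 0.298×(-53.4)
0.366·δ_A = -54.5 − (-37.787) = -16.713
δ_A = -16.713 / 0.366 = -45.66 per mil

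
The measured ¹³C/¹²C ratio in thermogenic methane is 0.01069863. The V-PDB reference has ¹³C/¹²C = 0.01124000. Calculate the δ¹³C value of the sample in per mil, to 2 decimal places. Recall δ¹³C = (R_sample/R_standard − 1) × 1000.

δ¹³C = (R_sample / R_standard − 1) × 1000
R_sample / R_standard = 0.01069863 / 0.01124000 = 0.951835
δ¹³C = (0.951835 − 1) × 1000 = -48.165 per mil

-48.16 per mil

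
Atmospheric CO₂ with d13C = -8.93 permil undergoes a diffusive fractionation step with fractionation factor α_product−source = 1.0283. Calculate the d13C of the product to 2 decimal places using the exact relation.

δ_product = (δ_source + 1000)·α − 1000
δ_product = (-8.93 + 1000) × 1.0283 − 1000
δ_product = 1019.117 − 1000 = 19.117 permil

19.12 permil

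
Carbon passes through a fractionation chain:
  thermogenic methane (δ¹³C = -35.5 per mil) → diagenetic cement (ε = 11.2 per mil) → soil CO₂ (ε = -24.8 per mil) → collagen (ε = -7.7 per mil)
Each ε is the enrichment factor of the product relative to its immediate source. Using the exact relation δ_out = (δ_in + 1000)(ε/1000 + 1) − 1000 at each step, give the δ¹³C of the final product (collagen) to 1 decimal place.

step 1: δ = (-35.50 + 1000)·(11.2/1000 + 1) − 1000 = -24.70 per mil
step 2: δ = (-24.70 + 1000)·(-24.8/1000 + 1) − 1000 = -48.89 per mil
step 3: δ = (-48.89 + 1000)·(-7.7/1000 + 1) − 1000 = -56.21 per mil

-56.2 per mil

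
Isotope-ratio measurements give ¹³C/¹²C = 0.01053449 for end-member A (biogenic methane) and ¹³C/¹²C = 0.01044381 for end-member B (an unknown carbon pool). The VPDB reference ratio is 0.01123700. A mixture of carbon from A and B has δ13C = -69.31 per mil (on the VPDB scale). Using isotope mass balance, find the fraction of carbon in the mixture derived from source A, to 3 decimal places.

0.158

δ_A = (0.01053449/0.01123700 − 1)×1000 = (0.937482 − 1)×1000 = -62.518 per mil
δ_B = (0.01044381/0.01123700 − 1)×1000 = (0.929413 − 1)×1000 = -70.587 per mil
f_A = (δ_mix − δ_B)/(δ_A − δ_B) = (-69.31 − (-70.587))/(-62.518 − (-70.587))
f_A = 1.277 / 8.070 = 0.1583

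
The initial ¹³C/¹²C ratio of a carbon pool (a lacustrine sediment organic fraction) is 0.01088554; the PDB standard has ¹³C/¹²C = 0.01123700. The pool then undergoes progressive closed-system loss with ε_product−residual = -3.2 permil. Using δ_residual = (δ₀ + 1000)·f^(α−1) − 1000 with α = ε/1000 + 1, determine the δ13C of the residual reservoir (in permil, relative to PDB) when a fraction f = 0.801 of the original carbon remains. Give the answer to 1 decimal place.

-30.6 permil

δ₀ = (0.01088554/0.01123700 − 1)×1000 = (0.968723 − 1)×1000 = -31.277 permil
α − 1 = ε/1000 = -0.0032
f^(α−1) = 0.801^(-0.0032) = 1.000710
δ_res = (-31.277 + 1000) × 1.000710 − 1000 = 969.411 − 1000 = -30.59 permil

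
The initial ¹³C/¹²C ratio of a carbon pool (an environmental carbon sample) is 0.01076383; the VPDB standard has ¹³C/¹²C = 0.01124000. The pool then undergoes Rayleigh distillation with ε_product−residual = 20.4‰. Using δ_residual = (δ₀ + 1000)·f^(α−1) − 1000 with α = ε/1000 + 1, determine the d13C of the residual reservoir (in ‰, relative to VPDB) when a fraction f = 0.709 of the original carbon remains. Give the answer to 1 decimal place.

-49.1‰

δ₀ = (0.01076383/0.01124000 − 1)×1000 = (0.957636 − 1)×1000 = -42.364‰
α − 1 = ε/1000 = 0.0204
f^(α−1) = 0.709^(0.0204) = 0.993009
δ_res = (-42.364 + 1000) × 0.993009 − 1000 = 950.941 − 1000 = -49.06‰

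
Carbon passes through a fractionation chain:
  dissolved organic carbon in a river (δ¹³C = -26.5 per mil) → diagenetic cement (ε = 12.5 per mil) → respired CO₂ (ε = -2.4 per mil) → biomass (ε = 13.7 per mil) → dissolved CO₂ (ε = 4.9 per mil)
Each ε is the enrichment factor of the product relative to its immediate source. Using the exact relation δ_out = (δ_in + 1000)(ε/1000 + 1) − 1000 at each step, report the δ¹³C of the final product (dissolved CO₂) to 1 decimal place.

step 1: δ = (-26.50 + 1000)·(12.5/1000 + 1) − 1000 = -14.33 per mil
step 2: δ = (-14.33 + 1000)·(-2.4/1000 + 1) − 1000 = -16.70 per mil
step 3: δ = (-16.70 + 1000)·(13.7/1000 + 1) − 1000 = -3.23 per mil
step 4: δ = (-3.23 + 1000)·(4.9/1000 + 1) − 1000 = 1.66 per mil

1.7 per mil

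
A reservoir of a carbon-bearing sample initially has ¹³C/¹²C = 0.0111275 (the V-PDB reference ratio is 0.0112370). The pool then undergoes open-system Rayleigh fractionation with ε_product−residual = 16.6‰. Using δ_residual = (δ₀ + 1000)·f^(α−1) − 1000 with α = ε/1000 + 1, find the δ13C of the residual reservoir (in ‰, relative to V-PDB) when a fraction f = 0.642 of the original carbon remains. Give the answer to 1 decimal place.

δ₀ = (0.0111275/0.0112370 − 1)×1000 = (0.990255 − 1)×1000 = -9.745‰
α − 1 = ε/1000 = 0.0166
f^(α−1) = 0.642^(0.0166) = 0.992670
δ_res = (-9.745 + 1000) × 0.992670 − 1000 = 982.997 − 1000 = -17.00‰

-17.0‰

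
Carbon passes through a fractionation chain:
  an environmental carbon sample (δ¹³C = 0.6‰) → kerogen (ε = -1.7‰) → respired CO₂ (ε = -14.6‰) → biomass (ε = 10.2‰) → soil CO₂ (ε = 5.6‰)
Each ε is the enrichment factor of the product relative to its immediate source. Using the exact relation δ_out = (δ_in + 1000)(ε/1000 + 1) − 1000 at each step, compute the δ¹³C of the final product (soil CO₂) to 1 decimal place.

-0.1‰

step 1: δ = (0.60 + 1000)·(-1.7/1000 + 1) − 1000 = -1.10‰
step 2: δ = (-1.10 + 1000)·(-14.6/1000 + 1) − 1000 = -15.68‰
step 3: δ = (-15.68 + 1000)·(10.2/1000 + 1) − 1000 = -5.64‰
step 4: δ = (-5.64 + 1000)·(5.6/1000 + 1) − 1000 = -0.08‰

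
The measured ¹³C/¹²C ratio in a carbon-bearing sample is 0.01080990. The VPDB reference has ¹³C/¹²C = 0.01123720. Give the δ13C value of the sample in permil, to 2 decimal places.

-38.03 permil

δ13C = (R_sample / R_standard − 1) × 1000
R_sample / R_standard = 0.01080990 / 0.01123720 = 0.961975
δ13C = (0.961975 − 1) × 1000 = -38.025 permil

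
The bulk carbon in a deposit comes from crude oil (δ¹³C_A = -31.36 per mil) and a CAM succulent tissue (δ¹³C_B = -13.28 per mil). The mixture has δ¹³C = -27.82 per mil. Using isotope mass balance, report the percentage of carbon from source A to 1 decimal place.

δ_mix = f_A·δ_A + (1 − f_A)·δ_B  ⇒  f_A = (δ_mix − δ_B)/(δ_A − δ_B)
f_A = (-27.82 − (-13.28)) / (-31.36 − (-13.28))
f_A = -14.54 / -18.08 = 0.8042

80.4%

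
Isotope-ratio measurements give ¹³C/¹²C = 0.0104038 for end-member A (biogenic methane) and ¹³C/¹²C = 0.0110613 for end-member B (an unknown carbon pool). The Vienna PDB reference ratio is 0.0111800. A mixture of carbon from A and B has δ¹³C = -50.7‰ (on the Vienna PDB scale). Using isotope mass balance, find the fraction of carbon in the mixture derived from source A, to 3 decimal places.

δ_A = (0.0104038/0.0111800 − 1)×1000 = (0.930572 − 1)×1000 = -69.428‰
δ_B = (0.0110613/0.0111800 − 1)×1000 = (0.989383 − 1)×1000 = -10.617‰
f_A = (δ_mix − δ_B)/(δ_A − δ_B) = (-50.7 − (-10.617))/(-69.428 − (-10.617))
f_A = -40.083 / -58.810 = 0.6816

0.682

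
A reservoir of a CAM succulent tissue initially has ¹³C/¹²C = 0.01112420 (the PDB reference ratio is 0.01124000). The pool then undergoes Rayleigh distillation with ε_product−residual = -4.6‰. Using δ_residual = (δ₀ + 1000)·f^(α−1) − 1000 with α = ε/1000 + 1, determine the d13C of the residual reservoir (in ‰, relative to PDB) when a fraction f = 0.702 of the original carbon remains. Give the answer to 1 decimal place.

-8.7‰

δ₀ = (0.01112420/0.01124000 − 1)×1000 = (0.989698 − 1)×1000 = -10.302‰
α − 1 = ε/1000 = -0.0046
f^(α−1) = 0.702^(-0.0046) = 1.001629
δ_res = (-10.302 + 1000) × 1.001629 − 1000 = 991.310 − 1000 = -8.69‰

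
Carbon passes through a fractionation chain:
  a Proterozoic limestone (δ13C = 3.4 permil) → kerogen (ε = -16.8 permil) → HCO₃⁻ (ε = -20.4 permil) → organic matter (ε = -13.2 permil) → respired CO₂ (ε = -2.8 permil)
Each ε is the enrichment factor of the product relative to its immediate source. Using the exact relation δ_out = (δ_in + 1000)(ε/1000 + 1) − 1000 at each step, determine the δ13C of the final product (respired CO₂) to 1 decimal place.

step 1: δ = (3.40 + 1000)·(-16.8/1000 + 1) − 1000 = -13.46 permil
step 2: δ = (-13.46 + 1000)·(-20.4/1000 + 1) − 1000 = -33.58 permil
step 3: δ = (-33.58 + 1000)·(-13.2/1000 + 1) − 1000 = -46.34 permil
step 4: δ = (-46.34 + 1000)·(-2.8/1000 + 1) − 1000 = -49.01 permil

-49.0 permil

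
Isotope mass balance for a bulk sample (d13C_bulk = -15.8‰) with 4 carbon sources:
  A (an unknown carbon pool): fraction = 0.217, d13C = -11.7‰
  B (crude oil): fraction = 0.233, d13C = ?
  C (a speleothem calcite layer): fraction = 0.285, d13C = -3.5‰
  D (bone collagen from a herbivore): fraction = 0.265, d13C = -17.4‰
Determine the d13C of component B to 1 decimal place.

Isotope mass balance: δ_bulk = Σ fᵢ·δᵢ.
-15.8 = 0.217×(-11.7) + 0.233×δ_B + 0.285×(-3.5) + 0.265×(-17.4)
0.233·δ_B = -15.8 − (-8.147) = -7.653
δ_B = -7.653 / 0.233 = -32.84‰

-32.8‰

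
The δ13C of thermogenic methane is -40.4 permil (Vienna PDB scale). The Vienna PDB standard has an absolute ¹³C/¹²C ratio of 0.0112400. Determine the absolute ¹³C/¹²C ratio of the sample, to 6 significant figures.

0.0107859

R_sample = R_standard × (δ13C/1000 + 1)
R_sample = 0.0112400 × (-40.4/1000 + 1) = 0.0112400 × 0.959600
R_sample = 0.0107859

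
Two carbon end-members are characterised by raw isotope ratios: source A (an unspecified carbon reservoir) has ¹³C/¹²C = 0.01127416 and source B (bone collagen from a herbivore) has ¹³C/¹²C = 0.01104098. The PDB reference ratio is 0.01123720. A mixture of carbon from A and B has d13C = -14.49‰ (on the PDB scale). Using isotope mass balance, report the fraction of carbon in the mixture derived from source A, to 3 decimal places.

δ_A = (0.01127416/0.01123720 − 1)×1000 = (1.003289 − 1)×1000 = 3.289‰
δ_B = (0.01104098/0.01123720 − 1)×1000 = (0.982538 − 1)×1000 = -17.462‰
f_A = (δ_mix − δ_B)/(δ_A − δ_B) = (-14.49 − (-17.462))/(3.289 − (-17.462))
f_A = 2.972 / 20.751 = 0.1432

0.143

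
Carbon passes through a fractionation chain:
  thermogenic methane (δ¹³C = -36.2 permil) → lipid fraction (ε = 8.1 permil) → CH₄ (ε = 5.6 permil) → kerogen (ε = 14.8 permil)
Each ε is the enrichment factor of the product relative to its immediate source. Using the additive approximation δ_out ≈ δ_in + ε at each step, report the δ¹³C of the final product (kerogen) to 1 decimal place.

-7.7 permil

step 1: δ ≈ -36.2 + (8.1) = -28.1 permil
step 2: δ ≈ -28.1 + (5.6) = -22.5 permil
step 3: δ ≈ -22.5 + (14.8) = -7.7 permil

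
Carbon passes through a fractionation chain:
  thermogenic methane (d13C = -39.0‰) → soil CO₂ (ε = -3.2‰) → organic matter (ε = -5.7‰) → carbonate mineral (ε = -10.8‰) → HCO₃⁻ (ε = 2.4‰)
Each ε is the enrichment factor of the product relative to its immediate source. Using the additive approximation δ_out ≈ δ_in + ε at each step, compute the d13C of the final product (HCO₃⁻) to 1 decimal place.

step 1: δ ≈ -39.0 + (-3.2) = -42.2‰
step 2: δ ≈ -42.2 + (-5.7) = -47.9‰
step 3: δ ≈ -47.9 + (-10.8) = -58.7‰
step 4: δ ≈ -58.7 + (2.4) = -56.3‰

-56.3‰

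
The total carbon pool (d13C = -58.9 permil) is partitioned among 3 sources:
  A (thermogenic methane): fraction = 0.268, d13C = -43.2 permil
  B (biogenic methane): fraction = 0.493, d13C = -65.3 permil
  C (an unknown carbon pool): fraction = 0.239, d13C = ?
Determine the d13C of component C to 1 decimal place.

Isotope mass balance: δ_bulk = Σ fᵢ·δᵢ.
-58.9 = 0.268×(-43.2) + 0.493×(-65.3) + 0.239×δ_C
0.239·δ_C = -58.9 − (-43.771) = -15.129
δ_C = -15.129 / 0.239 = -63.30 permil

-63.3 permil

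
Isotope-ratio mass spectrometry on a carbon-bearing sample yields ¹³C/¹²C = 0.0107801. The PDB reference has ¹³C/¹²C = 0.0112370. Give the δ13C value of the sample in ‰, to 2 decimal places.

δ13C = (R_sample / R_standard − 1) × 1000
R_sample / R_standard = 0.0107801 / 0.0112370 = 0.959340
δ13C = (0.959340 − 1) × 1000 = -40.660‰

-40.66‰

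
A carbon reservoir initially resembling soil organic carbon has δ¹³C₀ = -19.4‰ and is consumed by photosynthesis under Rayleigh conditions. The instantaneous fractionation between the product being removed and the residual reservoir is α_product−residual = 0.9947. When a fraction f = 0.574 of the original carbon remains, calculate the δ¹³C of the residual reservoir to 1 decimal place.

-16.5‰

Rayleigh residual: δ_res = (δ₀ + 1000)·f^(α−1) − 1000
α − 1 = -0.00530
f^(α−1) = 0.574^(-0.00530) = 1.002946
δ_res = (-19.4 + 1000) × 1.002946 − 1000 = 983.489 − 1000 = -16.51‰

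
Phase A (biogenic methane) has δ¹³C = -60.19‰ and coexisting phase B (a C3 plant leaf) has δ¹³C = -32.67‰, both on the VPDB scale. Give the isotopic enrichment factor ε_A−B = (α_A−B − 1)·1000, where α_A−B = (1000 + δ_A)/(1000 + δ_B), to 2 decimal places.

α_A−B = (1000 + -60.19) / (1000 + -32.67) = 939.81 / 967.33 = 0.971551
ε_A−B = (0.971551 − 1) × 1000 = -28.449‰
(The approximation ε ≈ δ_A − δ_B would give -27.52‰.)

-28.45‰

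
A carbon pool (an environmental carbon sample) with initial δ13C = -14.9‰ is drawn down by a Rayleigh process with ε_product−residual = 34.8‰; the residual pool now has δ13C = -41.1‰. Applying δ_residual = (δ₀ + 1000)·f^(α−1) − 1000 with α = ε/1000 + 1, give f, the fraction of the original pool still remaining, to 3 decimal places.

0.461

α − 1 = ε/1000 = 0.0348
(δ_res + 1000)/(δ₀ + 1000) = (-41.1 + 1000)/(-14.9 + 1000) = 958.9/985.1 = 0.973404
f = 0.973404^(1/0.0348) = exp(ln(0.973404)/0.0348) = exp(-0.02696/0.0348)
f = exp(-0.7746) = 0.4609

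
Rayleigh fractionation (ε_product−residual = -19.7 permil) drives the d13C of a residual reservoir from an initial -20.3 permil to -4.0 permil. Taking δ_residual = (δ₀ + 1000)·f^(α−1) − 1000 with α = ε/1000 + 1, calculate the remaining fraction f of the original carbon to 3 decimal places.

α − 1 = ε/1000 = -0.0197
(δ_res + 1000)/(δ₀ + 1000) = (-4.0 + 1000)/(-20.3 + 1000) = 996.0/979.7 = 1.016638
f = 1.016638^(1/-0.0197) = exp(ln(1.016638)/-0.0197) = exp(0.01650/-0.0197)
f = exp(-0.8376) = 0.4327

0.433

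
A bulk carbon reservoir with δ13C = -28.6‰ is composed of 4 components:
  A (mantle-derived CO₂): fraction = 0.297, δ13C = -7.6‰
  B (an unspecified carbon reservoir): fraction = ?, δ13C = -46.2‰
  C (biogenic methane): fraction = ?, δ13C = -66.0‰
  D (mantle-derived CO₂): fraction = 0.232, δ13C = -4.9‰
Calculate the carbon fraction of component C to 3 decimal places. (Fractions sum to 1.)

0.174

Let f_C and f_B be the unknown fractions; fractions sum to 1 so f_C + f_B = 0.471.
Mass balance: Σ fᵢ·δᵢ = δ_bulk ⇒ f_C·(-66.0) + f_B·(-46.2) = -28.6 − (-3.394) = -25.206
Substitute f_B = 0.471 − f_C:
f_C·(-66.0 − -46.2) = -25.206 − 0.471×(-46.2) = -3.446
f_C = -3.446 / -19.8 = 0.1740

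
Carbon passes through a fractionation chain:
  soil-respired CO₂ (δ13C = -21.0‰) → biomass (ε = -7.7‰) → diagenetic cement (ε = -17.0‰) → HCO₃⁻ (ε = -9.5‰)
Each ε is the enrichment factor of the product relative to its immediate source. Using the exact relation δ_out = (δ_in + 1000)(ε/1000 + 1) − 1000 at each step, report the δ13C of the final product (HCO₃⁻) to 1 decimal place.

-54.1‰

step 1: δ = (-21.00 + 1000)·(-7.7/1000 + 1) − 1000 = -28.54‰
step 2: δ = (-28.54 + 1000)·(-17.0/1000 + 1) − 1000 = -45.05‰
step 3: δ = (-45.05 + 1000)·(-9.5/1000 + 1) − 1000 = -54.13‰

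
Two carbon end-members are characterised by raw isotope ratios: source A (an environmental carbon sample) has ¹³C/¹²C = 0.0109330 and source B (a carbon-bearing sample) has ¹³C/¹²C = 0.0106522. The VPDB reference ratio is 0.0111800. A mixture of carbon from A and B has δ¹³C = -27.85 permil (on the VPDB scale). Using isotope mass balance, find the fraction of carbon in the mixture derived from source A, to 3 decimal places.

δ_A = (0.0109330/0.0111800 − 1)×1000 = (0.977907 − 1)×1000 = -22.093 permil
δ_B = (0.0106522/0.0111800 − 1)×1000 = (0.952791 − 1)×1000 = -47.209 permil
f_A = (δ_mix − δ_B)/(δ_A − δ_B) = (-27.85 − (-47.209))/(-22.093 − (-47.209))
f_A = 19.359 / 25.116 = 0.7708

0.771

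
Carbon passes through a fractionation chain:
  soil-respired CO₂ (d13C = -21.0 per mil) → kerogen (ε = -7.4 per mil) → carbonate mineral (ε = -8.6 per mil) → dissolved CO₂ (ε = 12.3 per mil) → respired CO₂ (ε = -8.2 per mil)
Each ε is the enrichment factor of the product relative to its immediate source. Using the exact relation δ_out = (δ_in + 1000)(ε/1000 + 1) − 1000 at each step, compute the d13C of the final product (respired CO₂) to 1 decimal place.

step 1: δ = (-21.00 + 1000)·(-7.4/1000 + 1) − 1000 = -28.24 per mil
step 2: δ = (-28.24 + 1000)·(-8.6/1000 + 1) − 1000 = -36.60 per mil
step 3: δ = (-36.60 + 1000)·(12.3/1000 + 1) − 1000 = -24.75 per mil
step 4: δ = (-24.75 + 1000)·(-8.2/1000 + 1) − 1000 = -32.75 per mil

-32.7 per mil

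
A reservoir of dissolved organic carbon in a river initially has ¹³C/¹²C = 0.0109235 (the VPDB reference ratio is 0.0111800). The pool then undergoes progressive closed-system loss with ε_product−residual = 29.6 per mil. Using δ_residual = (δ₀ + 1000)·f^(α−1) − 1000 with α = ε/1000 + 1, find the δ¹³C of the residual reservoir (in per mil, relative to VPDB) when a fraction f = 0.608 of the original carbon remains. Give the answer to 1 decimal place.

-37.2 per mil

δ₀ = (0.0109235/0.0111800 − 1)×1000 = (0.977057 − 1)×1000 = -22.943 per mil
α − 1 = ε/1000 = 0.0296
f^(α−1) = 0.608^(0.0296) = 0.985380
δ_res = (-22.943 + 1000) × 0.985380 − 1000 = 962.772 − 1000 = -37.23 per mil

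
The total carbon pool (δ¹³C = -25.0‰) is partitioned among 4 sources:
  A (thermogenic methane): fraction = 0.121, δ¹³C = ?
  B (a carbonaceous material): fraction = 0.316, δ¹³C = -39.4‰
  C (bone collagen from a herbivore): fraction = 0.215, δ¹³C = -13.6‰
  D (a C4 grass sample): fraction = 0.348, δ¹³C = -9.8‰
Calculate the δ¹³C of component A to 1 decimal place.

Isotope mass balance: δ_bulk = Σ fᵢ·δᵢ.
-25.0 = 0.121×δ_A + 0.316×(-39.4) + 0.215×(-13.6) + 0.348×(-9.8)
0.121·δ_A = -25.0 − (-18.785) = -6.215
δ_A = -6.215 / 0.121 = -51.37‰

-51.4‰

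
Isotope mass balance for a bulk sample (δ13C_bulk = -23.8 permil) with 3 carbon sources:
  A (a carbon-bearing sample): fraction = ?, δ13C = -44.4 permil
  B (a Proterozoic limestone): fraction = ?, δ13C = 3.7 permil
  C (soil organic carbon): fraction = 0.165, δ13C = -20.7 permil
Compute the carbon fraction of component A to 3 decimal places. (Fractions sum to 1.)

Let f_A and f_B be the unknown fractions; fractions sum to 1 so f_A + f_B = 0.835.
Mass balance: Σ fᵢ·δᵢ = δ_bulk ⇒ f_A·(-44.4) + f_B·(3.7) = -23.8 − (-3.416) = -20.384
Substitute f_B = 0.835 − f_A:
f_A·(-44.4 − 3.7) = -20.384 − 0.835×(3.7) = -23.474
f_A = -23.474 / -48.1 = 0.4880

0.488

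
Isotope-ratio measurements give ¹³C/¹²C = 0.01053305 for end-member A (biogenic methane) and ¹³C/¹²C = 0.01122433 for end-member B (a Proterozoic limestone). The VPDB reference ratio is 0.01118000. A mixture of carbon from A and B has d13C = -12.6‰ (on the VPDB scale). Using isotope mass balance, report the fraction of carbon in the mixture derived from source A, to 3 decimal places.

0.268

δ_A = (0.01053305/0.01118000 − 1)×1000 = (0.942133 − 1)×1000 = -57.867‰
δ_B = (0.01122433/0.01118000 − 1)×1000 = (1.003965 − 1)×1000 = 3.965‰
f_A = (δ_mix − δ_B)/(δ_A − δ_B) = (-12.6 − (3.965))/(-57.867 − (3.965))
f_A = -16.565 / -61.832 = 0.2679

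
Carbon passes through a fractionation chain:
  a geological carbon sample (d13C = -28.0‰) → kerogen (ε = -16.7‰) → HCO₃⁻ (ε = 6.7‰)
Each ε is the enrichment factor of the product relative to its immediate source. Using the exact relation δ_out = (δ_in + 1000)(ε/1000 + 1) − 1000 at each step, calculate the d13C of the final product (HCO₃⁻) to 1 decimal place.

step 1: δ = (-28.00 + 1000)·(-16.7/1000 + 1) − 1000 = -44.23‰
step 2: δ = (-44.23 + 1000)·(6.7/1000 + 1) − 1000 = -37.83‰

-37.8‰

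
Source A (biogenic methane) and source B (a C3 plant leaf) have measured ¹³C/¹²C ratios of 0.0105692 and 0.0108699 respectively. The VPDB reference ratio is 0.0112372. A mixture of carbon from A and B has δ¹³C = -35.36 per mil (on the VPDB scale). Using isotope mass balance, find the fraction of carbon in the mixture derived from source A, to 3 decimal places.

δ_A = (0.0105692/0.0112372 − 1)×1000 = (0.940555 − 1)×1000 = -59.445 per mil
δ_B = (0.0108699/0.0112372 − 1)×1000 = (0.967314 − 1)×1000 = -32.686 per mil
f_A = (δ_mix − δ_B)/(δ_A − δ_B) = (-35.36 − (-32.686))/(-59.445 − (-32.686))
f_A = -2.674 / -26.759 = 0.0999

0.100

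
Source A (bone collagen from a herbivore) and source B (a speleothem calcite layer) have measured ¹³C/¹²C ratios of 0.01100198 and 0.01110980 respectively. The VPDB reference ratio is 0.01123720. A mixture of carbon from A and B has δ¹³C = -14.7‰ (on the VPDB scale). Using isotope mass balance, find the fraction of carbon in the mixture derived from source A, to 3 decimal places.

0.350

δ_A = (0.01100198/0.01123720 − 1)×1000 = (0.979068 − 1)×1000 = -20.932‰
δ_B = (0.01110980/0.01123720 − 1)×1000 = (0.988663 − 1)×1000 = -11.337‰
f_A = (δ_mix − δ_B)/(δ_A − δ_B) = (-14.7 − (-11.337))/(-20.932 − (-11.337))
f_A = -3.363 / -9.595 = 0.3505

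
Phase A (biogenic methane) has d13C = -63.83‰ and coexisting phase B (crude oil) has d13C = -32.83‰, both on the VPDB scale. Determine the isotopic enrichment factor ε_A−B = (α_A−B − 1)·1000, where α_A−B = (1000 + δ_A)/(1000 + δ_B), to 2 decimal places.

-32.05‰

α_A−B = (1000 + -63.83) / (1000 + -32.83) = 936.17 / 967.17 = 0.967948
ε_A−B = (0.967948 − 1) × 1000 = -32.052‰
(The approximation ε ≈ δ_A − δ_B would give -31.00‰.)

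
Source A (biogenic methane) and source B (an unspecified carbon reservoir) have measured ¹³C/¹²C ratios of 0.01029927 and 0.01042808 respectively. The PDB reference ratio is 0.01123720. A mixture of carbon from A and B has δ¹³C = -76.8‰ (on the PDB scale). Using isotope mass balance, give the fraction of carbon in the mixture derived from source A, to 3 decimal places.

δ_A = (0.01029927/0.01123720 − 1)×1000 = (0.916533 − 1)×1000 = -83.467‰
δ_B = (0.01042808/0.01123720 − 1)×1000 = (0.927996 − 1)×1000 = -72.004‰
f_A = (δ_mix − δ_B)/(δ_A − δ_B) = (-76.8 − (-72.004))/(-83.467 − (-72.004))
f_A = -4.796 / -11.463 = 0.4184

0.418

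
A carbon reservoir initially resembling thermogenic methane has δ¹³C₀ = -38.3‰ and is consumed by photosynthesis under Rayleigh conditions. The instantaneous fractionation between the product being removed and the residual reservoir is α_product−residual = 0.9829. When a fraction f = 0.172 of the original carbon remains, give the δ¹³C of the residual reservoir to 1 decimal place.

-8.9‰

Rayleigh residual: δ_res = (δ₀ + 1000)·f^(α−1) − 1000
α − 1 = -0.01710
f^(α−1) = 0.172^(-0.01710) = 1.030558
δ_res = (-38.3 + 1000) × 1.030558 − 1000 = 991.088 − 1000 = -8.91‰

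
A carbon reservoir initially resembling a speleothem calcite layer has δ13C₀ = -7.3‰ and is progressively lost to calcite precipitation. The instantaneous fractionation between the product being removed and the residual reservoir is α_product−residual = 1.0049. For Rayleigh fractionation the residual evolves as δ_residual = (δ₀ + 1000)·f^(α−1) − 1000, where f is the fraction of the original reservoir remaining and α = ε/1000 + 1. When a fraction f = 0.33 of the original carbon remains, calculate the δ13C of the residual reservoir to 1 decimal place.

-12.7‰

Rayleigh residual: δ_res = (δ₀ + 1000)·f^(α−1) − 1000
α − 1 = 0.00490
f^(α−1) = 0.33^(0.00490) = 0.994582
δ_res = (-7.3 + 1000) × 0.994582 − 1000 = 987.322 − 1000 = -12.68‰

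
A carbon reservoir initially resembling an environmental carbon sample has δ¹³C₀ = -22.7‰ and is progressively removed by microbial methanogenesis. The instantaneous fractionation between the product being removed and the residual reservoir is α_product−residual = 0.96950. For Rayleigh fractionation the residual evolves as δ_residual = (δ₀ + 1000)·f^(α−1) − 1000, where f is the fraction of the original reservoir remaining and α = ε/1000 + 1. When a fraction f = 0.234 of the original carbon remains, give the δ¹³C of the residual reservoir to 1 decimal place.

Rayleigh residual: δ_res = (δ₀ + 1000)·f^(α−1) − 1000
α − 1 = -0.03050
f^(α−1) = 0.234^(-0.03050) = 1.045295
δ_res = (-22.7 + 1000) × 1.045295 − 1000 = 1021.567 − 1000 = 21.57‰

21.6‰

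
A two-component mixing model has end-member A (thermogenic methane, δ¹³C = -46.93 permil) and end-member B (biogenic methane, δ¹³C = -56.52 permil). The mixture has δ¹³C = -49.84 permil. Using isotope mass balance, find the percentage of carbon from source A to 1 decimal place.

69.7%

δ_mix = f_A·δ_A + (1 − f_A)·δ_B  ⇒  f_A = (δ_mix − δ_B)/(δ_A − δ_B)
f_A = (-49.84 − (-56.52)) / (-46.93 − (-56.52))
f_A = 6.68 / 9.59 = 0.6966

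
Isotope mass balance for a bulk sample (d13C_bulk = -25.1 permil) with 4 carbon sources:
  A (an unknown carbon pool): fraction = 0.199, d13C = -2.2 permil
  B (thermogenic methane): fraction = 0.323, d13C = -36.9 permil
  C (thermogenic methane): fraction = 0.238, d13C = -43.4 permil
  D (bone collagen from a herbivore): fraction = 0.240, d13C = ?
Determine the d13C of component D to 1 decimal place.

-10.1 permil

Isotope mass balance: δ_bulk = Σ fᵢ·δᵢ.
-25.1 = 0.199×(-2.2) + 0.323×(-36.9) + 0.238×(-43.4) + 0.240×δ_D
0.240·δ_D = -25.1 − (-22.686) = -2.414
δ_D = -2.414 / 0.240 = -10.06 permil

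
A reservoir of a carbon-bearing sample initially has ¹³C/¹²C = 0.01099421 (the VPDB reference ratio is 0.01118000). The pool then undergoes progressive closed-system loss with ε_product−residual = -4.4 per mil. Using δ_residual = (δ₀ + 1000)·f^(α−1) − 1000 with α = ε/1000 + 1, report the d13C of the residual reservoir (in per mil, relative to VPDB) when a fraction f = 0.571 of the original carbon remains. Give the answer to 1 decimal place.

-14.2 per mil

δ₀ = (0.01099421/0.01118000 − 1)×1000 = (0.983382 − 1)×1000 = -16.618 per mil
α − 1 = ε/1000 = -0.0044
f^(α−1) = 0.571^(-0.0044) = 1.002469
δ_res = (-16.618 + 1000) × 1.002469 − 1000 = 985.810 − 1000 = -14.19 per mil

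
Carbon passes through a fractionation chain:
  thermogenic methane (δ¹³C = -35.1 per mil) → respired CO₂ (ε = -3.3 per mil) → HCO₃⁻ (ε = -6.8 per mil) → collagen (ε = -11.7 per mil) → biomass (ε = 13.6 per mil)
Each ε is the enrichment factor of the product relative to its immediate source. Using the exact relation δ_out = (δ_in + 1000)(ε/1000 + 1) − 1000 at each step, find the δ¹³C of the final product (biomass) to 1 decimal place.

-43.2 per mil

step 1: δ = (-35.10 + 1000)·(-3.3/1000 + 1) − 1000 = -38.28 per mil
step 2: δ = (-38.28 + 1000)·(-6.8/1000 + 1) − 1000 = -44.82 per mil
step 3: δ = (-44.82 + 1000)·(-11.7/1000 + 1) − 1000 = -56.00 per mil
step 4: δ = (-56.00 + 1000)·(13.6/1000 + 1) − 1000 = -43.16 per mil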